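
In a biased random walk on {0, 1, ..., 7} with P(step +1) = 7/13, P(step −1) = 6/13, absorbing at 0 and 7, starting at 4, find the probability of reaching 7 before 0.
P(hit 7 before 0) = (1 − (6/7)^4) / (1 − (6/7)^7) = 379015/543607

Let u_k denote P(reach 7 before 0 | start at k). Boundary: u_0 = 0, u_7 = 1. Recurrence: u_k = 7/13·u_{k+1} + 6/13·u_{k-1} for 1 ≤ k ≤ 6. Try u_k = A + B·r^k with r = q/p = (6/13)/(7/13) = 6/7. Substitution satisfies the recurrence; boundary conditions give:
  u_k = (1 − r^k) / (1 − r^N) = (1 − (6/7)^4) / (1 − (6/7)^7) = 379015/543607.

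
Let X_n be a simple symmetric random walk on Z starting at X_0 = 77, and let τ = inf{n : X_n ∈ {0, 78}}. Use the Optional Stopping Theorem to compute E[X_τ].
E[X_τ] = 77

X_n is a martingale and τ is a bounded-mean stopping time (indeed τ is finite a.s. with bounded expectation since the walk is in a bounded region). By the OST, E[X_τ] = E[X_0] = 77. Equivalently: E[X_τ] = 78 · P(hit 78 first) + 0 · P(hit 0 first) = 78 · (77/78) = 77.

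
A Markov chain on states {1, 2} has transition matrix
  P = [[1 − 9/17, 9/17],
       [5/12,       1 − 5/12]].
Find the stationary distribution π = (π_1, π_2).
π_1 = 85/193, π_2 = 108/193

Solve πP = π with π_1 + π_2 = 1. From πP = π: π_1 · (1 − 9/17) + π_2 · 5/12 = π_1 ⇒ π_2 · 5/12 = π_1 · 9/17 ⇒ π_2/π_1 = (9/17)/(5/12) = 108/85. Together with π_1 + π_2 = 1:
  π_1 = (5/12)/(9/17 + 5/12) = (5/12)/(193/204) = 85/193,
  π_2 = (9/17)/(9/17 + 5/12) = (9/17)/(193/204) = 108/193.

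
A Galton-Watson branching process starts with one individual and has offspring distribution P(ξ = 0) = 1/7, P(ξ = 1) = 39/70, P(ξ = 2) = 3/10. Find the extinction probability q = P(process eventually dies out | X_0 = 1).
q = 10/21

The pgf is f(s) = 1/7 + 39/70·s + 3/10·s². The extinction probability q is the smallest fixed point of f in [0, 1]. Setting s = f(s):
  3/10·s² + (39/70 − 1)·s + 1/7 = 0
  3/10·s² − (1/7 + 3/10)·s + 1/7 = 0
which factors as (s − 1)·(3/10·s − 1/7) = 0, giving roots s = 1 and s = (1/7)/(3/10) = 10/21.
Mean offspring μ = 39/70 + 2·3/10 = 81/70 > 1 (supercritical), so q < 1. The extinction probability is the smaller root: q = (1/7)/(3/10) = 10/21.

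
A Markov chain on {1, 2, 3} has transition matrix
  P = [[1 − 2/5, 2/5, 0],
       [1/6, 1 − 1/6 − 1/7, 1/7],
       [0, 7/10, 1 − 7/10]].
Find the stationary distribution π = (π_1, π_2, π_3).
π = (245/953, 588/953, 120/953)

This is a birth-death chain on three states, which satisfies detailed balance: π_1 · P_{12} = π_2 · P_{21} and π_2 · P_{23} = π_3 · P_{32}.
From π_1 · 2/5 = π_2 · 1/6: π_2/π_1 = (2/5)/(1/6) = 12/5.
From π_2 · 1/7 = π_3 · 7/10: π_3/π_2 = (1/7)/(7/10) = 10/49.
Take π_1 proportional to 1; then unnormalized π = (1, 12/5, 24/49). Normalize by dividing by the sum 953/245:
  π = (245/953, 588/953, 120/953).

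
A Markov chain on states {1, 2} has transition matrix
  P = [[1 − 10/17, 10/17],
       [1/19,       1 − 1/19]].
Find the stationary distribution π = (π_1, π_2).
π_1 = 17/207, π_2 = 190/207

Solve πP = π with π_1 + π_2 = 1. From πP = π: π_1 · (1 − 10/17) + π_2 · 1/19 = π_1 ⇒ π_2 · 1/19 = π_1 · 10/17 ⇒ π_2/π_1 = (10/17)/(1/19) = 190/17. Together with π_1 + π_2 = 1:
  π_1 = (1/19)/(10/17 + 1/19) = (1/19)/(207/323) = 17/207,
  π_2 = (10/17)/(10/17 + 1/19) = (10/17)/(207/323) = 190/207.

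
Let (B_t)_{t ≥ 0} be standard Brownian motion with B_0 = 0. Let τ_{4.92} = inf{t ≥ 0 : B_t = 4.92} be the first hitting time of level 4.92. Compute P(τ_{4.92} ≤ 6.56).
P(τ_{4.92} ≤ 6.56) = 2(1 − Φ(4.92/√6.56)) = 2(1 − Φ(1.9209)) ≈ 0.0547

By the reflection principle for standard BM, P(τ_b ≤ t) = 2 · P(B_t ≥ b). Since B_t ~ N(0, t), P(B_t ≥ 4.92) = 1 − Φ(4.92/√t) = 1 − Φ(4.92/√6.56) = 1 − Φ(1.9209) ≈ 0.02737. Doubling: P(τ_{4.92} ≤ 6.56) ≈ 2 · 0.02737 = 0.05474 ≈ 0.0547.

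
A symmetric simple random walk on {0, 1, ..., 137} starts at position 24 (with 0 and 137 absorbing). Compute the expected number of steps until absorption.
E[τ | X_0 = 24] = 2712

Let v_k = E[τ | X_0 = k]. Boundary: v_0 = v_137 = 0. Recurrence: v_k = 1 + (v_{k-1} + v_{k+1})/2 for 1 ≤ k ≤ 136. The particular solution to v_k − (v_{k-1} + v_{k+1})/2 = 1 is v_k = −k^2. Adding homogeneous solution A + B k and matching boundaries gives v_k = k (137 − k). Substituting k = 24: v_24 = 24 · 113 = 2712.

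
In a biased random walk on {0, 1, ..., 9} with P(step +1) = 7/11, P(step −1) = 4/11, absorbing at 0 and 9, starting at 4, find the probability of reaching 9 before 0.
P(hit 9 before 0) = (1 − (4/7)^4) / (1 − (4/7)^9) = 12017005/13363821

Let u_k denote P(reach 9 before 0 | start at k). Boundary: u_0 = 0, u_9 = 1. Recurrence: u_k = 7/11·u_{k+1} + 4/11·u_{k-1} for 1 ≤ k ≤ 8. Try u_k = A + B·r^k with r = q/p = (4/11)/(7/11) = 4/7. Substitution satisfies the recurrence; boundary conditions give:
  u_k = (1 − r^k) / (1 − r^N) = (1 − (4/7)^4) / (1 − (4/7)^9) = 12017005/13363821.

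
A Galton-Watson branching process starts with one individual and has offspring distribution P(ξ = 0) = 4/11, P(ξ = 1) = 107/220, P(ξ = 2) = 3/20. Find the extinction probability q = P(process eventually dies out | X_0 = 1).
q = 1

Mean offspring μ = 0·4/11 + 1·107/220 + 2·3/20 = 173/220 ≤ 1. For μ ≤ 1 with offspring not concentrated at 1, the Galton-Watson process goes extinct almost surely, so q = 1.
(Algebraic check: The pgf is f(s) = 4/11 + 107/220·s + 3/20·s². The extinction probability q is the smallest fixed point of f in [0, 1]. Setting s = f(s):
  3/20·s² + (107/220 − 1)·s + 4/11 = 0
  3/20·s² − (4/11 + 3/20)·s + 4/11 = 0
which factors as (s − 1)·(3/20·s − 4/11) = 0, giving roots s = 1 and s = (4/11)/(3/20) = 80/33. Since 80/33 ≥ 1, the smallest root in [0, 1] is s = 1.)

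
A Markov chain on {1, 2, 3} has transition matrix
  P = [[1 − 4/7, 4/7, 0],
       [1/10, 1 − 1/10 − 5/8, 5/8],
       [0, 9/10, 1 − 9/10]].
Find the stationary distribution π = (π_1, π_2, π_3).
π = (63/673, 360/673, 250/673)

This is a birth-death chain on three states, which satisfies detailed balance: π_1 · P_{12} = π_2 · P_{21} and π_2 · P_{23} = π_3 · P_{32}.
From π_1 · 4/7 = π_2 · 1/10: π_2/π_1 = (4/7)/(1/10) = 40/7.
From π_2 · 5/8 = π_3 · 9/10: π_3/π_2 = (5/8)/(9/10) = 25/36.
Take π_1 proportional to 1; then unnormalized π = (1, 40/7, 250/63). Normalize by dividing by the sum 673/63:
  π = (63/673, 360/673, 250/673).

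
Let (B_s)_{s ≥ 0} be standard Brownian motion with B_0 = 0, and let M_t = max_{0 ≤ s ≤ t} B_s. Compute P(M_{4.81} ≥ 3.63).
P(M_{4.81} ≥ 3.63) = 2·P(B_{4.81} ≥ 3.63) = 2(1 − Φ(3.63/√4.81)) ≈ 0.0979

By the reflection principle for Brownian motion, P(M_t ≥ a) = 2 · P(B_t ≥ a) for a ≥ 0. Since B_t ~ N(0, t), P(B_t ≥ 3.63) = 1 − Φ(3.63/√t) = 1 − Φ(3.63/√4.81) = 1 − Φ(1.6551). So
  P(M_{4.81} ≥ 3.63) = 2(1 − Φ(1.6551)) ≈ 0.0979.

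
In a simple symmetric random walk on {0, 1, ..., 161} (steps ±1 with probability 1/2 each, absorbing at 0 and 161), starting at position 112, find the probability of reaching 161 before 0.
P(hit 161 before 0) = 112/161 = 16/23

Let u_k = P(hit 161 before 0 | start at k). Then u_0 = 0, u_161 = 1, and u_k = u_{k-1}/2 + u_{k+1}/2 for 1 ≤ k ≤ 160. This harmonic recurrence is solved by u_k = k/161, giving u_112 = 112/161 = 16/23.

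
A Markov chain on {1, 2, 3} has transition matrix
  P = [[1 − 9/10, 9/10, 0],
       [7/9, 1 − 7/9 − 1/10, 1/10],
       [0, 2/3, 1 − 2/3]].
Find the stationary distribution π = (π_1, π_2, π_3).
π = (1400/3263, 1620/3263, 243/3263)

This is a birth-death chain on three states, which satisfies detailed balance: π_1 · P_{12} = π_2 · P_{21} and π_2 · P_{23} = π_3 · P_{32}.
From π_1 · 9/10 = π_2 · 7/9: π_2/π_1 = (9/10)/(7/9) = 81/70.
From π_2 · 1/10 = π_3 · 2/3: π_3/π_2 = (1/10)/(2/3) = 3/20.
Take π_1 proportional to 1; then unnormalized π = (1, 81/70, 243/1400). Normalize by dividing by the sum 3263/1400:
  π = (1400/3263, 1620/3263, 243/3263).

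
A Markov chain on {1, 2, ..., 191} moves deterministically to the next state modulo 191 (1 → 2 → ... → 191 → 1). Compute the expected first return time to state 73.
E[T_73 | X_0 = 73] = 191

The chain cycles deterministically, so starting at state 73 it returns in exactly 191 steps. Equivalently, the stationary distribution is uniform π_j = 1/191 for every state j, so by Kac's formula E[T_73] = 1/π_73 = 191.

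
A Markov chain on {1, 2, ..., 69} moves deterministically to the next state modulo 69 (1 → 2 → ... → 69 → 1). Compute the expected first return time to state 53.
E[T_53 | X_0 = 53] = 69

The chain cycles deterministically, so starting at state 53 it returns in exactly 69 steps. Equivalently, the stationary distribution is uniform π_j = 1/69 for every state j, so by Kac's formula E[T_53] = 1/π_53 = 69.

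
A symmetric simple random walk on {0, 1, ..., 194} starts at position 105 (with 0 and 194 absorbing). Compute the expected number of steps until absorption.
E[τ | X_0 = 105] = 9345

Let v_k = E[τ | X_0 = k]. Boundary: v_0 = v_194 = 0. Recurrence: v_k = 1 + (v_{k-1} + v_{k+1})/2 for 1 ≤ k ≤ 193. The particular solution to v_k − (v_{k-1} + v_{k+1})/2 = 1 is v_k = −k^2. Adding homogeneous solution A + B k and matching boundaries gives v_k = k (194 − k). Substituting k = 105: v_105 = 105 · 89 = 9345.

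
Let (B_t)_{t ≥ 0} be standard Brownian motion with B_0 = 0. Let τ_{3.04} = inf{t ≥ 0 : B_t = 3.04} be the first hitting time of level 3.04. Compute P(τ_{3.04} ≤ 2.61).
P(τ_{3.04} ≤ 2.61) = 2(1 − Φ(3.04/√2.61)) = 2(1 − Φ(1.8817)) ≈ 0.0599

By the reflection principle for standard BM, P(τ_b ≤ t) = 2 · P(B_t ≥ b). Since B_t ~ N(0, t), P(B_t ≥ 3.04) = 1 − Φ(3.04/√t) = 1 − Φ(3.04/√2.61) = 1 − Φ(1.8817) ≈ 0.02994. Doubling: P(τ_{3.04} ≤ 2.61) ≈ 2 · 0.02994 = 0.05988 ≈ 0.0599.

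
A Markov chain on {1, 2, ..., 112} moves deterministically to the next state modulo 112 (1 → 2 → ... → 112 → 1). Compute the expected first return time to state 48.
E[T_48 | X_0 = 48] = 112

The chain cycles deterministically, so starting at state 48 it returns in exactly 112 steps. Equivalently, the stationary distribution is uniform π_j = 1/112 for every state j, so by Kac's formula E[T_48] = 1/π_48 = 112.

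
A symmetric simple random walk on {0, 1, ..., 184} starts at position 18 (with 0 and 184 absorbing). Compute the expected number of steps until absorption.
E[τ | X_0 = 18] = 2988

Let v_k = E[τ | X_0 = k]. Boundary: v_0 = v_184 = 0. Recurrence: v_k = 1 + (v_{k-1} + v_{k+1})/2 for 1 ≤ k ≤ 183. The particular solution to v_k − (v_{k-1} + v_{k+1})/2 = 1 is v_k = −k^2. Adding homogeneous solution A + B k and matching boundaries gives v_k = k (184 − k). Substituting k = 18: v_18 = 18 · 166 = 2988.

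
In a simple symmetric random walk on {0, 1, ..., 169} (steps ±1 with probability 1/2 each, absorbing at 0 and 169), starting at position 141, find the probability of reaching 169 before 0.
P(hit 169 before 0) = 141/169

Let u_k = P(hit 169 before 0 | start at k). Then u_0 = 0, u_169 = 1, and u_k = u_{k-1}/2 + u_{k+1}/2 for 1 ≤ k ≤ 168. This harmonic recurrence is solved by u_k = k/169, giving u_141 = 141/169.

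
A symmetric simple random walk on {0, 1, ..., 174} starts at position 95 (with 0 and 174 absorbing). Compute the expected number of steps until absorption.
E[τ | X_0 = 95] = 7505

Let v_k = E[τ | X_0 = k]. Boundary: v_0 = v_174 = 0. Recurrence: v_k = 1 + (v_{k-1} + v_{k+1})/2 for 1 ≤ k ≤ 173. The particular solution to v_k − (v_{k-1} + v_{k+1})/2 = 1 is v_k = −k^2. Adding homogeneous solution A + B k and matching boundaries gives v_k = k (174 − k). Substituting k = 95: v_95 = 95 · 79 = 7505.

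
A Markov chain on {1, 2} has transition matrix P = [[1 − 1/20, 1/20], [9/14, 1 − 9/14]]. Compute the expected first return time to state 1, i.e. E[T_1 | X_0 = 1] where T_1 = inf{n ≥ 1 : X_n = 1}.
E[T_1 | X_0 = 1] = 1/π_1 = 97/90

For an irreducible recurrent Markov chain with stationary distribution π, E[T_i | X_0 = i] = 1/π_i (Kac's formula). Here π_1 = (9/14)/(1/20 + 9/14) = (9/14)/(97/140) = 90/97, so E[T_1 | X_0 = 1] = 1/π_1 = (1/20 + 9/14)/(9/14) = (97/140)/(9/14) = 97/90.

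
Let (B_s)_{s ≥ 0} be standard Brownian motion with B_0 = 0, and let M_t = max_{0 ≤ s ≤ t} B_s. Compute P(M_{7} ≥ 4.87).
P(M_{7} ≥ 4.87) = 2·P(B_{7} ≥ 4.87) = 2(1 − Φ(4.87/√7)) ≈ 0.0657

By the reflection principle for Brownian motion, P(M_t ≥ a) = 2 · P(B_t ≥ a) for a ≥ 0. Since B_t ~ N(0, t), P(B_t ≥ 4.87) = 1 − Φ(4.87/√t) = 1 − Φ(4.87/√7) = 1 − Φ(1.8407). So
  P(M_{7} ≥ 4.87) = 2(1 − Φ(1.8407)) ≈ 0.0657.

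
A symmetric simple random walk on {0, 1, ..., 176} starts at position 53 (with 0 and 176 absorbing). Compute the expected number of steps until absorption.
E[τ | X_0 = 53] = 6519

Let v_k = E[τ | X_0 = k]. Boundary: v_0 = v_176 = 0. Recurrence: v_k = 1 + (v_{k-1} + v_{k+1})/2 for 1 ≤ k ≤ 175. The particular solution to v_k − (v_{k-1} + v_{k+1})/2 = 1 is v_k = −k^2. Adding homogeneous solution A + B k and matching boundaries gives v_k = k (176 − k). Substituting k = 53: v_53 = 53 · 123 = 6519.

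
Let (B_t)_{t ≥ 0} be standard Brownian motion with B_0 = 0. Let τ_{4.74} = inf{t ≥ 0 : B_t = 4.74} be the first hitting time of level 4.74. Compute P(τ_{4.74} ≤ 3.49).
P(τ_{4.74} ≤ 3.49) = 2(1 − Φ(4.74/√3.49)) = 2(1 − Φ(2.5373)) ≈ 0.0112

By the reflection principle for standard BM, P(τ_b ≤ t) = 2 · P(B_t ≥ b). Since B_t ~ N(0, t), P(B_t ≥ 4.74) = 1 − Φ(4.74/√t) = 1 − Φ(4.74/√3.49) = 1 − Φ(2.5373) ≈ 0.00559. Doubling: P(τ_{4.74} ≤ 3.49) ≈ 2 · 0.00559 = 0.01118 ≈ 0.0112.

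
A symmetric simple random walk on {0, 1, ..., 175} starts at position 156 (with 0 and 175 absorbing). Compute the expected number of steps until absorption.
E[τ | X_0 = 156] = 2964

Let v_k = E[τ | X_0 = k]. Boundary: v_0 = v_175 = 0. Recurrence: v_k = 1 + (v_{k-1} + v_{k+1})/2 for 1 ≤ k ≤ 174. The particular solution to v_k − (v_{k-1} + v_{k+1})/2 = 1 is v_k = −k^2. Adding homogeneous solution A + B k and matching boundaries gives v_k = k (175 − k). Substituting k = 156: v_156 = 156 · 19 = 2964.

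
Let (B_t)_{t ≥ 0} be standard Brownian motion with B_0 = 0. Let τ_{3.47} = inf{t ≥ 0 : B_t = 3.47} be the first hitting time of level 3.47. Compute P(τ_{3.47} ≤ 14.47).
P(τ_{3.47} ≤ 14.47) = 2(1 − Φ(3.47/√14.47)) = 2(1 − Φ(0.9122)) ≈ 0.3617

By the reflection principle for standard BM, P(τ_b ≤ t) = 2 · P(B_t ≥ b). Since B_t ~ N(0, t), P(B_t ≥ 3.47) = 1 − Φ(3.47/√t) = 1 − Φ(3.47/√14.47) = 1 − Φ(0.9122) ≈ 0.18083. Doubling: P(τ_{3.47} ≤ 14.47) ≈ 2 · 0.18083 = 0.36166 ≈ 0.3617.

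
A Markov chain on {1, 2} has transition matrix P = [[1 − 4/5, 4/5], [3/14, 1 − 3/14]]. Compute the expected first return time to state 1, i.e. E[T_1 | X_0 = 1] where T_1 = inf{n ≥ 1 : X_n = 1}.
E[T_1 | X_0 = 1] = 1/π_1 = 71/15

For an irreducible recurrent Markov chain with stationary distribution π, E[T_i | X_0 = i] = 1/π_i (Kac's formula). Here π_1 = (3/14)/(4/5 + 3/14) = (3/14)/(71/70) = 15/71, so E[T_1 | X_0 = 1] = 1/π_1 = (4/5 + 3/14)/(3/14) = (71/70)/(3/14) = 71/15.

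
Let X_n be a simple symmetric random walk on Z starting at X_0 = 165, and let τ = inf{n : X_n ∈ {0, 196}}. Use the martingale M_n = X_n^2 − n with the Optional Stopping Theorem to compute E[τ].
E[τ] = 5115

M_n = X_n^2 − n is a martingale (since E[X_{n+1}^2 | F_n] = X_n^2 + 1). By OST (τ has finite mean in a bounded region), E[M_τ] = E[M_0] = X_0^2 − 0 = 165^2 = 27225. Also E[M_τ] = E[X_τ^2] − E[τ]. The walk exits at 0 or 196, with P(hit 196 first) = 165/196, so E[X_τ^2] = 196^2 · 165/196 + 0 = 32340. Thus E[τ] = E[X_τ^2] − E[M_τ] = 32340 − 27225 = 5115 = 165(196 − 165) = 5115.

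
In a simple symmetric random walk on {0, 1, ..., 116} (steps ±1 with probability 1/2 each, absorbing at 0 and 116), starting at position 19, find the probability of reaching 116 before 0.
P(hit 116 before 0) = 19/116

Let u_k = P(hit 116 before 0 | start at k). Then u_0 = 0, u_116 = 1, and u_k = u_{k-1}/2 + u_{k+1}/2 for 1 ≤ k ≤ 115. This harmonic recurrence is solved by u_k = k/116, giving u_19 = 19/116.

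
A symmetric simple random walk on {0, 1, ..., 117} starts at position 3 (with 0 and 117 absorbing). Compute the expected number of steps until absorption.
E[τ | X_0 = 3] = 342

Let v_k = E[τ | X_0 = k]. Boundary: v_0 = v_117 = 0. Recurrence: v_k = 1 + (v_{k-1} + v_{k+1})/2 for 1 ≤ k ≤ 116. The particular solution to v_k − (v_{k-1} + v_{k+1})/2 = 1 is v_k = −k^2. Adding homogeneous solution A + B k and matching boundaries gives v_k = k (117 − k). Substituting k = 3: v_3 = 3 · 114 = 342.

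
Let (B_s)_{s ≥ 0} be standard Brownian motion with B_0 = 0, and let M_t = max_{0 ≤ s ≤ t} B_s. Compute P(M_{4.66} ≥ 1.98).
P(M_{4.66} ≥ 1.98) = 2·P(B_{4.66} ≥ 1.98) = 2(1 − Φ(1.98/√4.66)) ≈ 0.3590

By the reflection principle for Brownian motion, P(M_t ≥ a) = 2 · P(B_t ≥ a) for a ≥ 0. Since B_t ~ N(0, t), P(B_t ≥ 1.98) = 1 − Φ(1.98/√t) = 1 − Φ(1.98/√4.66) = 1 − Φ(0.9172). So
  P(M_{4.66} ≥ 1.98) = 2(1 − Φ(0.9172)) ≈ 0.3590.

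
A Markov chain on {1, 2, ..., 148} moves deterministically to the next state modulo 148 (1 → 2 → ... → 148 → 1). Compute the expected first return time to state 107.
E[T_107 | X_0 = 107] = 148

The chain cycles deterministically, so starting at state 107 it returns in exactly 148 steps. Equivalently, the stationary distribution is uniform π_j = 1/148 for every state j, so by Kac's formula E[T_107] = 1/π_107 = 148.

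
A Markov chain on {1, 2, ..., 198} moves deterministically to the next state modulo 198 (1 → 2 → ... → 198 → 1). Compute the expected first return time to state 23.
E[T_23 | X_0 = 23] = 198

The chain cycles deterministically, so starting at state 23 it returns in exactly 198 steps. Equivalently, the stationary distribution is uniform π_j = 1/198 for every state j, so by Kac's formula E[T_23] = 1/π_23 = 198.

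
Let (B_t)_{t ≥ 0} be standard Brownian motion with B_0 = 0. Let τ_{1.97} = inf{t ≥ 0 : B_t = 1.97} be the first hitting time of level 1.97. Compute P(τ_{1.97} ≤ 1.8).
P(τ_{1.97} ≤ 1.8) = 2(1 − Φ(1.97/√1.8)) = 2(1 − Φ(1.4684)) ≈ 0.1420

By the reflection principle for standard BM, P(τ_b ≤ t) = 2 · P(B_t ≥ b). Since B_t ~ N(0, t), P(B_t ≥ 1.97) = 1 − Φ(1.97/√t) = 1 − Φ(1.97/√1.8) = 1 − Φ(1.4684) ≈ 0.07100. Doubling: P(τ_{1.97} ≤ 1.8) ≈ 2 · 0.07100 = 0.14200 ≈ 0.1420.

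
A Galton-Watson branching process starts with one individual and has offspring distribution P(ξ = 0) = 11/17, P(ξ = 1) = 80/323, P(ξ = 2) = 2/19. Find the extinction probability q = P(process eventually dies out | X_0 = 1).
q = 1

Mean offspring μ = 0·11/17 + 1·80/323 + 2·2/19 = 148/323 ≤ 1. For μ ≤ 1 with offspring not concentrated at 1, the Galton-Watson process goes extinct almost surely, so q = 1.
(Algebraic check: The pgf is f(s) = 11/17 + 80/323·s + 2/19·s². The extinction probability q is the smallest fixed point of f in [0, 1]. Setting s = f(s):
  2/19·s² + (80/323 − 1)·s + 11/17 = 0
  2/19·s² − (11/17 + 2/19)·s + 11/17 = 0
which factors as (s − 1)·(2/19·s − 11/17) = 0, giving roots s = 1 and s = (11/17)/(2/19) = 209/34. Since 209/34 ≥ 1, the smallest root in [0, 1] is s = 1.)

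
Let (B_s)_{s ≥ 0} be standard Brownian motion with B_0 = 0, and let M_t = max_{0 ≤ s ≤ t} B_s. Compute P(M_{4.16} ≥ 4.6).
P(M_{4.16} ≥ 4.6) = 2·P(B_{4.16} ≥ 4.6) = 2(1 − Φ(4.6/√4.16)) ≈ 0.0241

By the reflection principle for Brownian motion, P(M_t ≥ a) = 2 · P(B_t ≥ a) for a ≥ 0. Since B_t ~ N(0, t), P(B_t ≥ 4.6) = 1 − Φ(4.6/√t) = 1 − Φ(4.6/√4.16) = 1 − Φ(2.2553). So
  P(M_{4.16} ≥ 4.6) = 2(1 − Φ(2.2553)) ≈ 0.0241.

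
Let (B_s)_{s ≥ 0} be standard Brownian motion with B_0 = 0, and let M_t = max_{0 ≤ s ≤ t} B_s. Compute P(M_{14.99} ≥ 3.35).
P(M_{14.99} ≥ 3.35) = 2·P(B_{14.99} ≥ 3.35) = 2(1 − Φ(3.35/√14.99)) ≈ 0.3869

By the reflection principle for Brownian motion, P(M_t ≥ a) = 2 · P(B_t ≥ a) for a ≥ 0. Since B_t ~ N(0, t), P(B_t ≥ 3.35) = 1 − Φ(3.35/√t) = 1 − Φ(3.35/√14.99) = 1 − Φ(0.8653). So
  P(M_{14.99} ≥ 3.35) = 2(1 − Φ(0.8653)) ≈ 0.3869.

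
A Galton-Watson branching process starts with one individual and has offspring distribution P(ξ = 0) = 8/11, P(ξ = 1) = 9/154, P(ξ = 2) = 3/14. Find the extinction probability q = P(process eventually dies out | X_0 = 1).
q = 1

Mean offspring μ = 0·8/11 + 1·9/154 + 2·3/14 = 75/154 ≤ 1. For μ ≤ 1 with offspring not concentrated at 1, the Galton-Watson process goes extinct almost surely, so q = 1.
(Algebraic check: The pgf is f(s) = 8/11 + 9/154·s + 3/14·s². The extinction probability q is the smallest fixed point of f in [0, 1]. Setting s = f(s):
  3/14·s² + (9/154 − 1)·s + 8/11 = 0
  3/14·s² − (8/11 + 3/14)·s + 8/11 = 0
which factors as (s − 1)·(3/14·s − 8/11) = 0, giving roots s = 1 and s = (8/11)/(3/14) = 112/33. Since 112/33 ≥ 1, the smallest root in [0, 1] is s = 1.)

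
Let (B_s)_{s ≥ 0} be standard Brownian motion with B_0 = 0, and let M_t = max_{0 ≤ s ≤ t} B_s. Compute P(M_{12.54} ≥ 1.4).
P(M_{12.54} ≥ 1.4) = 2·P(B_{12.54} ≥ 1.4) = 2(1 − Φ(1.4/√12.54)) ≈ 0.6926

By the reflection principle for Brownian motion, P(M_t ≥ a) = 2 · P(B_t ≥ a) for a ≥ 0. Since B_t ~ N(0, t), P(B_t ≥ 1.4) = 1 − Φ(1.4/√t) = 1 − Φ(1.4/√12.54) = 1 − Φ(0.3953). So
  P(M_{12.54} ≥ 1.4) = 2(1 − Φ(0.3953)) ≈ 0.6926.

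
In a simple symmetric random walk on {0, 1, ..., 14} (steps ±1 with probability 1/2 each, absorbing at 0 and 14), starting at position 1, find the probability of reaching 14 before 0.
P(hit 14 before 0) = 1/14

Let u_k = P(hit 14 before 0 | start at k). Then u_0 = 0, u_14 = 1, and u_k = u_{k-1}/2 + u_{k+1}/2 for 1 ≤ k ≤ 13. This harmonic recurrence is solved by u_k = k/14, giving u_1 = 1/14.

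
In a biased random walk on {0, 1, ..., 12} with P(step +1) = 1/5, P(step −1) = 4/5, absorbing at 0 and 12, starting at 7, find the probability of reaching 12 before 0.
P(hit 12 before 0) = (1 − (4)^7) / (1 − (4)^12) = 5461/5592405

Let u_k denote P(reach 12 before 0 | start at k). Boundary: u_0 = 0, u_12 = 1. Recurrence: u_k = 1/5·u_{k+1} + 4/5·u_{k-1} for 1 ≤ k ≤ 11. Try u_k = A + B·r^k with r = q/p = (4/5)/(1/5) = 4. Substitution satisfies the recurrence; boundary conditions give:
  u_k = (1 − r^k) / (1 − r^N) = (1 − (4)^7) / (1 − (4)^12) = 5461/5592405.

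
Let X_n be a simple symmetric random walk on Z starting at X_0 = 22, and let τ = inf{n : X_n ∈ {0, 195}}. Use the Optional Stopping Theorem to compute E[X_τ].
E[X_τ] = 22

X_n is a martingale and τ is a bounded-mean stopping time (indeed τ is finite a.s. with bounded expectation since the walk is in a bounded region). By the OST, E[X_τ] = E[X_0] = 22. Equivalently: E[X_τ] = 195 · P(hit 195 first) + 0 · P(hit 0 first) = 195 · (22/195) = 22.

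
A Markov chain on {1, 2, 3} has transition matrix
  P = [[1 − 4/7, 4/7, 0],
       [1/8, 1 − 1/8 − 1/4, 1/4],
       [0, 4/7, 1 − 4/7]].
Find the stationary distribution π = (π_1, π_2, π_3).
π = (7/53, 32/53, 14/53)

This is a birth-death chain on three states, which satisfies detailed balance: π_1 · P_{12} = π_2 · P_{21} and π_2 · P_{23} = π_3 · P_{32}.
From π_1 · 4/7 = π_2 · 1/8: π_2/π_1 = (4/7)/(1/8) = 32/7.
From π_2 · 1/4 = π_3 · 4/7: π_3/π_2 = (1/4)/(4/7) = 7/16.
Take π_1 proportional to 1; then unnormalized π = (1, 32/7, 2). Normalize by dividing by the sum 53/7:
  π = (7/53, 32/53, 14/53).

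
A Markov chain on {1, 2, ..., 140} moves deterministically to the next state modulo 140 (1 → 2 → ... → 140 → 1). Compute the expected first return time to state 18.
E[T_18 | X_0 = 18] = 140

The chain cycles deterministically, so starting at state 18 it returns in exactly 140 steps. Equivalently, the stationary distribution is uniform π_j = 1/140 for every state j, so by Kac's formula E[T_18] = 1/π_18 = 140.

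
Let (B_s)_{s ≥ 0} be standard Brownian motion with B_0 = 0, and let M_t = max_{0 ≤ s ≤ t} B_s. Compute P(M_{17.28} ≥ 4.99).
P(M_{17.28} ≥ 4.99) = 2·P(B_{17.28} ≥ 4.99) = 2(1 − Φ(4.99/√17.28)) ≈ 0.2300

By the reflection principle for Brownian motion, P(M_t ≥ a) = 2 · P(B_t ≥ a) for a ≥ 0. Since B_t ~ N(0, t), P(B_t ≥ 4.99) = 1 − Φ(4.99/√t) = 1 − Φ(4.99/√17.28) = 1 − Φ(1.2004). So
  P(M_{17.28} ≥ 4.99) = 2(1 − Φ(1.2004)) ≈ 0.2300.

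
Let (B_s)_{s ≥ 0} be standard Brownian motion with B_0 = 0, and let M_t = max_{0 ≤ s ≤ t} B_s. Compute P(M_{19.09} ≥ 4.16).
P(M_{19.09} ≥ 4.16) = 2·P(B_{19.09} ≥ 4.16) = 2(1 − Φ(4.16/√19.09)) ≈ 0.3410

By the reflection principle for Brownian motion, P(M_t ≥ a) = 2 · P(B_t ≥ a) for a ≥ 0. Since B_t ~ N(0, t), P(B_t ≥ 4.16) = 1 − Φ(4.16/√t) = 1 − Φ(4.16/√19.09) = 1 − Φ(0.9521). So
  P(M_{19.09} ≥ 4.16) = 2(1 − Φ(0.9521)) ≈ 0.3410.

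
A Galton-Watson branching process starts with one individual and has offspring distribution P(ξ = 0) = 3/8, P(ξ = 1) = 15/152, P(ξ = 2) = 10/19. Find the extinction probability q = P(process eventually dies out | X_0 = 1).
q = 57/80

The pgf is f(s) = 3/8 + 15/152·s + 10/19·s². The extinction probability q is the smallest fixed point of f in [0, 1]. Setting s = f(s):
  10/19·s² + (15/152 − 1)·s + 3/8 = 0
  10/19·s² − (3/8 + 10/19)·s + 3/8 = 0
which factors as (s − 1)·(10/19·s − 3/8) = 0, giving roots s = 1 and s = (3/8)/(10/19) = 57/80.
Mean offspring μ = 15/152 + 2·10/19 = 175/152 > 1 (supercritical), so q < 1. The extinction probability is the smaller root: q = (3/8)/(10/19) = 57/80.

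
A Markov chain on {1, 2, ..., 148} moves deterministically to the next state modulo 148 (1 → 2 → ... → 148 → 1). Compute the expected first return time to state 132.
E[T_132 | X_0 = 132] = 148

The chain cycles deterministically, so starting at state 132 it returns in exactly 148 steps. Equivalently, the stationary distribution is uniform π_j = 1/148 for every state j, so by Kac's formula E[T_132] = 1/π_132 = 148.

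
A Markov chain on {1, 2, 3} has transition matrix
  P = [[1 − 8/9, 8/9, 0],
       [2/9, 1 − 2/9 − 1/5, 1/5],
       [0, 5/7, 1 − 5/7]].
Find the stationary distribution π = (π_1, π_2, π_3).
π = (25/153, 100/153, 28/153)

This is a birth-death chain on three states, which satisfies detailed balance: π_1 · P_{12} = π_2 · P_{21} and π_2 · P_{23} = π_3 · P_{32}.
From π_1 · 8/9 = π_2 · 2/9: π_2/π_1 = (8/9)/(2/9) = 4.
From π_2 · 1/5 = π_3 · 5/7: π_3/π_2 = (1/5)/(5/7) = 7/25.
Take π_1 proportional to 1; then unnormalized π = (1, 4, 28/25). Normalize by dividing by the sum 153/25:
  π = (25/153, 100/153, 28/153).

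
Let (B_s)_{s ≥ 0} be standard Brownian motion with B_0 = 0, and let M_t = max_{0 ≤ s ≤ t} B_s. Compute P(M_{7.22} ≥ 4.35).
P(M_{7.22} ≥ 4.35) = 2·P(B_{7.22} ≥ 4.35) = 2(1 − Φ(4.35/√7.22)) ≈ 0.1055

By the reflection principle for Brownian motion, P(M_t ≥ a) = 2 · P(B_t ≥ a) for a ≥ 0. Since B_t ~ N(0, t), P(B_t ≥ 4.35) = 1 − Φ(4.35/√t) = 1 − Φ(4.35/√7.22) = 1 − Φ(1.6189). So
  P(M_{7.22} ≥ 4.35) = 2(1 − Φ(1.6189)) ≈ 0.1055.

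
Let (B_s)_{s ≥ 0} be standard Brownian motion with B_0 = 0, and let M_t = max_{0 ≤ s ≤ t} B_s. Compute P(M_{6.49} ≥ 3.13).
P(M_{6.49} ≥ 3.13) = 2·P(B_{6.49} ≥ 3.13) = 2(1 − Φ(3.13/√6.49)) ≈ 0.2192

By the reflection principle for Brownian motion, P(M_t ≥ a) = 2 · P(B_t ≥ a) for a ≥ 0. Since B_t ~ N(0, t), P(B_t ≥ 3.13) = 1 − Φ(3.13/√t) = 1 − Φ(3.13/√6.49) = 1 − Φ(1.2286). So
  P(M_{6.49} ≥ 3.13) = 2(1 − Φ(1.2286)) ≈ 0.2192.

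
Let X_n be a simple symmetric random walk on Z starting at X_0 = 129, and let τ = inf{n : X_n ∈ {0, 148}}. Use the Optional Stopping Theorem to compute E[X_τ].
E[X_τ] = 129

X_n is a martingale and τ is a bounded-mean stopping time (indeed τ is finite a.s. with bounded expectation since the walk is in a bounded region). By the OST, E[X_τ] = E[X_0] = 129. Equivalently: E[X_τ] = 148 · P(hit 148 first) + 0 · P(hit 0 first) = 148 · (129/148) = 129.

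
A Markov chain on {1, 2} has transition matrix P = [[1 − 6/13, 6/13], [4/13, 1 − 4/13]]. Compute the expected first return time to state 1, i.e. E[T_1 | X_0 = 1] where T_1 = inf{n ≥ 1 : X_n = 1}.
E[T_1 | X_0 = 1] = 1/π_1 = 5/2

For an irreducible recurrent Markov chain with stationary distribution π, E[T_i | X_0 = i] = 1/π_i (Kac's formula). Here π_1 = (4/13)/(6/13 + 4/13) = (4/13)/(10/13) = 2/5, so E[T_1 | X_0 = 1] = 1/π_1 = (6/13 + 4/13)/(4/13) = (10/13)/(4/13) = 5/2.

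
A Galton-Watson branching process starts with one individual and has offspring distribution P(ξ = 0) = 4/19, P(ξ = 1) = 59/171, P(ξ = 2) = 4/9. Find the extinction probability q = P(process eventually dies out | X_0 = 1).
q = 9/19

The pgf is f(s) = 4/19 + 59/171·s + 4/9·s². The extinction probability q is the smallest fixed point of f in [0, 1]. Setting s = f(s):
  4/9·s² + (59/171 − 1)·s + 4/19 = 0
  4/9·s² − (4/19 + 4/9)·s + 4/19 = 0
which factors as (s − 1)·(4/9·s − 4/19) = 0, giving roots s = 1 and s = (4/19)/(4/9) = 9/19.
Mean offspring μ = 59/171 + 2·4/9 = 211/171 > 1 (supercritical), so q < 1. The extinction probability is the smaller root: q = (4/19)/(4/9) = 9/19.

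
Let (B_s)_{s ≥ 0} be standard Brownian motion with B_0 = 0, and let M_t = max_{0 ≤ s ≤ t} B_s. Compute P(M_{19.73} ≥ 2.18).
P(M_{19.73} ≥ 2.18) = 2·P(B_{19.73} ≥ 2.18) = 2(1 − Φ(2.18/√19.73)) ≈ 0.6236

By the reflection principle for Brownian motion, P(M_t ≥ a) = 2 · P(B_t ≥ a) for a ≥ 0. Since B_t ~ N(0, t), P(B_t ≥ 2.18) = 1 − Φ(2.18/√t) = 1 − Φ(2.18/√19.73) = 1 − Φ(0.4908). So
  P(M_{19.73} ≥ 2.18) = 2(1 − Φ(0.4908)) ≈ 0.6236.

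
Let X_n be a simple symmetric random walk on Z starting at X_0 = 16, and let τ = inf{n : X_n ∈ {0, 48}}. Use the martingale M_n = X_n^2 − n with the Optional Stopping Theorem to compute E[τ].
E[τ] = 512

M_n = X_n^2 − n is a martingale (since E[X_{n+1}^2 | F_n] = X_n^2 + 1). By OST (τ has finite mean in a bounded region), E[M_τ] = E[M_0] = X_0^2 − 0 = 16^2 = 256. Also E[M_τ] = E[X_τ^2] − E[τ]. The walk exits at 0 or 48, with P(hit 48 first) = 16/48, so E[X_τ^2] = 48^2 · 16/48 + 0 = 768. Thus E[τ] = E[X_τ^2] − E[M_τ] = 768 − 256 = 512 = 16(48 − 16) = 512.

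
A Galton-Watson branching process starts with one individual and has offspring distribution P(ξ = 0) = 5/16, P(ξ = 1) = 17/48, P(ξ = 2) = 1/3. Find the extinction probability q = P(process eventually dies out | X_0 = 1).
q = 15/16

The pgf is f(s) = 5/16 + 17/48·s + 1/3·s². The extinction probability q is the smallest fixed point of f in [0, 1]. Setting s = f(s):
  1/3·s² + (17/48 − 1)·s + 5/16 = 0
  1/3·s² − (5/16 + 1/3)·s + 5/16 = 0
which factors as (s − 1)·(1/3·s − 5/16) = 0, giving roots s = 1 and s = (5/16)/(1/3) = 15/16.
Mean offspring μ = 17/48 + 2·1/3 = 49/48 > 1 (supercritical), so q < 1. The extinction probability is the smaller root: q = (5/16)/(1/3) = 15/16.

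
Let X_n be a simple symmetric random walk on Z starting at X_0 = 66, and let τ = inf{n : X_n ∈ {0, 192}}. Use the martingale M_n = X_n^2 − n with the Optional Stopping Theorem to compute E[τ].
E[τ] = 8316

M_n = X_n^2 − n is a martingale (since E[X_{n+1}^2 | F_n] = X_n^2 + 1). By OST (τ has finite mean in a bounded region), E[M_τ] = E[M_0] = X_0^2 − 0 = 66^2 = 4356. Also E[M_τ] = E[X_τ^2] − E[τ]. The walk exits at 0 or 192, with P(hit 192 first) = 66/192, so E[X_τ^2] = 192^2 · 66/192 + 0 = 12672. Thus E[τ] = E[X_τ^2] − E[M_τ] = 12672 − 4356 = 8316 = 66(192 − 66) = 8316.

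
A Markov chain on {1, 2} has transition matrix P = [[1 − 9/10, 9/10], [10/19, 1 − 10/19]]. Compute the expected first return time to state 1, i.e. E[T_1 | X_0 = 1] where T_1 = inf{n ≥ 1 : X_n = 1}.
E[T_1 | X_0 = 1] = 1/π_1 = 271/100

For an irreducible recurrent Markov chain with stationary distribution π, E[T_i | X_0 = i] = 1/π_i (Kac's formula). Here π_1 = (10/19)/(9/10 + 10/19) = (10/19)/(271/190) = 100/271, so E[T_1 | X_0 = 1] = 1/π_1 = (9/10 + 10/19)/(10/19) = (271/190)/(10/19) = 271/100.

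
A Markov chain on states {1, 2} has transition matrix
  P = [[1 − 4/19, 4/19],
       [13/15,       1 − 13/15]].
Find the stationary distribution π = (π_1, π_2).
π_1 = 247/307, π_2 = 60/307

Solve πP = π with π_1 + π_2 = 1. From πP = π: π_1 · (1 − 4/19) + π_2 · 13/15 = π_1 ⇒ π_2 · 13/15 = π_1 · 4/19 ⇒ π_2/π_1 = (4/19)/(13/15) = 60/247. Together with π_1 + π_2 = 1:
  π_1 = (13/15)/(4/19 + 13/15) = (13/15)/(307/285) = 247/307,
  π_2 = (4/19)/(4/19 + 13/15) = (4/19)/(307/285) = 60/307.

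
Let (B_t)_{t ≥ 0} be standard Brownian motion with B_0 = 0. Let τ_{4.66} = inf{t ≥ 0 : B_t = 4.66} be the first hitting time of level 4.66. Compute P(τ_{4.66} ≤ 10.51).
P(τ_{4.66} ≤ 10.51) = 2(1 − Φ(4.66/√10.51)) = 2(1 − Φ(1.4374)) ≈ 0.1506

By the reflection principle for standard BM, P(τ_b ≤ t) = 2 · P(B_t ≥ b). Since B_t ~ N(0, t), P(B_t ≥ 4.66) = 1 − Φ(4.66/√t) = 1 − Φ(4.66/√10.51) = 1 − Φ(1.4374) ≈ 0.07530. Doubling: P(τ_{4.66} ≤ 10.51) ≈ 2 · 0.07530 = 0.15060 ≈ 0.1506.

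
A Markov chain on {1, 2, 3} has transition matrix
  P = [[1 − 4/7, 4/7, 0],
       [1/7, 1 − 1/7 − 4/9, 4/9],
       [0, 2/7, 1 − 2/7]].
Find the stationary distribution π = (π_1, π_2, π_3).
π = (9/101, 36/101, 56/101)

This is a birth-death chain on three states, which satisfies detailed balance: π_1 · P_{12} = π_2 · P_{21} and π_2 · P_{23} = π_3 · P_{32}.
From π_1 · 4/7 = π_2 · 1/7: π_2/π_1 = (4/7)/(1/7) = 4.
From π_2 · 4/9 = π_3 · 2/7: π_3/π_2 = (4/9)/(2/7) = 14/9.
Take π_1 proportional to 1; then unnormalized π = (1, 4, 56/9). Normalize by dividing by the sum 101/9:
  π = (9/101, 36/101, 56/101).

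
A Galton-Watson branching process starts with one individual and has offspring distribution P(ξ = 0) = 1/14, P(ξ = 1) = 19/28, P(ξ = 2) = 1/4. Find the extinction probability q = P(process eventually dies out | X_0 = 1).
q = 2/7

The pgf is f(s) = 1/14 + 19/28·s + 1/4·s². The extinction probability q is the smallest fixed point of f in [0, 1]. Setting s = f(s):
  1/4·s² + (19/28 − 1)·s + 1/14 = 0
  1/4·s² − (1/14 + 1/4)·s + 1/14 = 0
which factors as (s − 1)·(1/4·s − 1/14) = 0, giving roots s = 1 and s = (1/14)/(1/4) = 2/7.
Mean offspring μ = 19/28 + 2·1/4 = 33/28 > 1 (supercritical), so q < 1. The extinction probability is the smaller root: q = (1/14)/(1/4) = 2/7.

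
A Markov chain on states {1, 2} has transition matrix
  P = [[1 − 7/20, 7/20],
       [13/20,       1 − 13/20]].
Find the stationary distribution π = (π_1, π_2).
π_1 = 13/20, π_2 = 7/20

Solve πP = π with π_1 + π_2 = 1. From πP = π: π_1 · (1 − 7/20) + π_2 · 13/20 = π_1 ⇒ π_2 · 13/20 = π_1 · 7/20 ⇒ π_2/π_1 = (7/20)/(13/20) = 7/13. Together with π_1 + π_2 = 1:
  π_1 = (13/20)/(7/20 + 13/20) = (13/20)/(1) = 13/20,
  π_2 = (7/20)/(7/20 + 13/20) = (7/20)/(1) = 7/20.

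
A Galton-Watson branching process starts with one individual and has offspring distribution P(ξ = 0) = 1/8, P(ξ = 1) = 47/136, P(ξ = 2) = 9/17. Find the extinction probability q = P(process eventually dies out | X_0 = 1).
q = 17/72

The pgf is f(s) = 1/8 + 47/136·s + 9/17·s². The extinction probability q is the smallest fixed point of f in [0, 1]. Setting s = f(s):
  9/17·s² + (47/136 − 1)·s + 1/8 = 0
  9/17·s² − (1/8 + 9/17)·s + 1/8 = 0
which factors as (s − 1)·(9/17·s − 1/8) = 0, giving roots s = 1 and s = (1/8)/(9/17) = 17/72.
Mean offspring μ = 47/136 + 2·9/17 = 191/136 > 1 (supercritical), so q < 1. The extinction probability is the smaller root: q = (1/8)/(9/17) = 17/72.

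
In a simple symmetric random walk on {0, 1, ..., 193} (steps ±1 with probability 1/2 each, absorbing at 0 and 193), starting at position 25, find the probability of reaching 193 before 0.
P(hit 193 before 0) = 25/193

Let u_k = P(hit 193 before 0 | start at k). Then u_0 = 0, u_193 = 1, and u_k = u_{k-1}/2 + u_{k+1}/2 for 1 ≤ k ≤ 192. This harmonic recurrence is solved by u_k = k/193, giving u_25 = 25/193.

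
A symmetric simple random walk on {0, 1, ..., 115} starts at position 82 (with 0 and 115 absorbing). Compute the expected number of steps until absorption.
E[τ | X_0 = 82] = 2706

Let v_k = E[τ | X_0 = k]. Boundary: v_0 = v_115 = 0. Recurrence: v_k = 1 + (v_{k-1} + v_{k+1})/2 for 1 ≤ k ≤ 114. The particular solution to v_k − (v_{k-1} + v_{k+1})/2 = 1 is v_k = −k^2. Adding homogeneous solution A + B k and matching boundaries gives v_k = k (115 − k). Substituting k = 82: v_82 = 82 · 33 = 2706.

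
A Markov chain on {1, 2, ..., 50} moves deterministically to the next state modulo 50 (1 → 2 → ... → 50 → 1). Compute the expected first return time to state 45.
E[T_45 | X_0 = 45] = 50

The chain cycles deterministically, so starting at state 45 it returns in exactly 50 steps. Equivalently, the stationary distribution is uniform π_j = 1/50 for every state j, so by Kac's formula E[T_45] = 1/π_45 = 50.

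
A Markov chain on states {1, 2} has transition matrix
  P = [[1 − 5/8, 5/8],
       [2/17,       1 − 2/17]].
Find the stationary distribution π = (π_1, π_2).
π_1 = 16/101, π_2 = 85/101

Solve πP = π with π_1 + π_2 = 1. From πP = π: π_1 · (1 − 5/8) + π_2 · 2/17 = π_1 ⇒ π_2 · 2/17 = π_1 · 5/8 ⇒ π_2/π_1 = (5/8)/(2/17) = 85/16. Together with π_1 + π_2 = 1:
  π_1 = (2/17)/(5/8 + 2/17) = (2/17)/(101/136) = 16/101,
  π_2 = (5/8)/(5/8 + 2/17) = (5/8)/(101/136) = 85/101.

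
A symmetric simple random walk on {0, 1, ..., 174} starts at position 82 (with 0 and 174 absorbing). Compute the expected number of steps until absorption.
E[τ | X_0 = 82] = 7544

Let v_k = E[τ | X_0 = k]. Boundary: v_0 = v_174 = 0. Recurrence: v_k = 1 + (v_{k-1} + v_{k+1})/2 for 1 ≤ k ≤ 173. The particular solution to v_k − (v_{k-1} + v_{k+1})/2 = 1 is v_k = −k^2. Adding homogeneous solution A + B k and matching boundaries gives v_k = k (174 − k). Substituting k = 82: v_82 = 82 · 92 = 7544.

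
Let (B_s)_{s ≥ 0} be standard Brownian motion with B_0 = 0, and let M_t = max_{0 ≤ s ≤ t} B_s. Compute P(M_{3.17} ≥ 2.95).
P(M_{3.17} ≥ 2.95) = 2·P(B_{3.17} ≥ 2.95) = 2(1 − Φ(2.95/√3.17)) ≈ 0.0975

By the reflection principle for Brownian motion, P(M_t ≥ a) = 2 · P(B_t ≥ a) for a ≥ 0. Since B_t ~ N(0, t), P(B_t ≥ 2.95) = 1 − Φ(2.95/√t) = 1 − Φ(2.95/√3.17) = 1 − Φ(1.6569). So
  P(M_{3.17} ≥ 2.95) = 2(1 − Φ(1.6569)) ≈ 0.0975.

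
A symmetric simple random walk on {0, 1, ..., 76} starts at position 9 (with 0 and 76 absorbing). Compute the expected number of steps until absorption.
E[τ | X_0 = 9] = 603

Let v_k = E[τ | X_0 = k]. Boundary: v_0 = v_76 = 0. Recurrence: v_k = 1 + (v_{k-1} + v_{k+1})/2 for 1 ≤ k ≤ 75. The particular solution to v_k − (v_{k-1} + v_{k+1})/2 = 1 is v_k = −k^2. Adding homogeneous solution A + B k and matching boundaries gives v_k = k (76 − k). Substituting k = 9: v_9 = 9 · 67 = 603.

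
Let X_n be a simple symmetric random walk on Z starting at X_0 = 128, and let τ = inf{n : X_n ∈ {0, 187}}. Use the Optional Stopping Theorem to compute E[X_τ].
E[X_τ] = 128

X_n is a martingale and τ is a bounded-mean stopping time (indeed τ is finite a.s. with bounded expectation since the walk is in a bounded region). By the OST, E[X_τ] = E[X_0] = 128. Equivalently: E[X_τ] = 187 · P(hit 187 first) + 0 · P(hit 0 first) = 187 · (128/187) = 128.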